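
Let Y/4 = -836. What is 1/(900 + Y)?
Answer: -1/2444 ≈ -0.00040917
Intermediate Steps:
Y = -3344 (Y = 4*(-836) = -3344)
1/(900 + Y) = 1/(900 - 3344) = 1/(-2444) = -1/2444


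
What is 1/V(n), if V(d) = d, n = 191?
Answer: 1/191 ≈ 0.0052356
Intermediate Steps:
1/V(n) = 1/191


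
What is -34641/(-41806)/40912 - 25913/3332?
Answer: -11080156628231/1424735770976 ≈ -7.7770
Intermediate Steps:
-34641/(-41806)/40912 - 25913/3332 = -34641*(-1/41806)*(1/40912) - 25913*1/3332 = (34641/41806)*(1/40912) - 25913/3332 = 34641/1710367072 - 25913/3332 = -11080156628231/1424735770976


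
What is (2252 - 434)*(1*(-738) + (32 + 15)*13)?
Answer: -230886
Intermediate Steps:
(2252 - 434)*(1*(-738) + (32 + 15)*13) = 1818*(-738 + 47*13) = 1818*(-738 + 611) = 1818*(-127) = -230886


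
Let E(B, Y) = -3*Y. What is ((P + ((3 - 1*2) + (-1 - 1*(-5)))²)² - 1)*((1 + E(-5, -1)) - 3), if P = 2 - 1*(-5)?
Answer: 1023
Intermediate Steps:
P = 7 (P = 2 + 5 = 7)
((P + ((3 - 1*2) + (-1 - 1*(-5)))²)² - 1)*((1 + E(-5, -1)) - 3) = ((7 + ((3 - 1*2) + (-1 - 1*(-5)))²)² - 1)*((1 - 3*(-1)) - 3) = ((7 + ((3 - 2) + (-1 + 5))²)² - 1)*((1 + 3) - 3) = ((7 + (1 + 4)²)² - 1)*(4 - 3) = ((7 + 5²)² - 1)*1 = ((7 + 25)² - 1)*1 = (32² - 1)*1 = (1024 - 1)*1 = 1023*1 = 1023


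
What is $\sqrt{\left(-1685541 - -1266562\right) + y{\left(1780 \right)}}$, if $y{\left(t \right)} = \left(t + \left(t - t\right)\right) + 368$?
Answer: $i \sqrt{416831} \approx 645.63 i$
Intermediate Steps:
$y{\left(t \right)} = 368 + t$ ($y{\left(t \right)} = \left(t + 0\right) + 368 = t + 368 = 368 + t$)
$\sqrt{\left(-1685541 - -1266562\right) + y{\left(1780 \right)}} = \sqrt{\left(-1685541 - -1266562\right) + \left(368 + 1780\right)} = \sqrt{\left(-1685541 + 1266562\right) + 2148} = \sqrt{-418979 + 2148} = \sqrt{-416831} = i \sqrt{416831}$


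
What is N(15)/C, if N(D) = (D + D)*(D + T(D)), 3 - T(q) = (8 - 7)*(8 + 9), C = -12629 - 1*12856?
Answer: -2/1699 ≈ -0.0011772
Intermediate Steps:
C = -25485 (C = -12629 - 12856 = -25485)
T(q) = -14 (T(q) = 3 - (8 - 7)*(8 + 9) = 3 - 17 = -14)
N(D) = 2*D*(-14 + D) (N(D) = (D + D)*(D - 14) = (2*D)*(-14 + D) = 2*D*(-14 + D))
N(15)/C = (2*15*(-14 + 15))/(-25485) = (2*15*1)*(-1/25485) = 30*(-1/25485) = -2/1699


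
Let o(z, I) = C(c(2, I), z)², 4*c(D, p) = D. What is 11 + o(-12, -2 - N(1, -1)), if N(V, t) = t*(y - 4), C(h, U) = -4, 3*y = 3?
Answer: 27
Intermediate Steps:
y = 1 (y = (⅓)*3 = 1)
c(D, p) = D/4
N(V, t) = -3*t (N(V, t) = t*(1 - 4) = t*(-3) = -3*t)
o(z, I) = 16 (o(z, I) = (-4)² = 16)
11 + o(-12, -2 - N(1, -1)) = 11 + 16 = 27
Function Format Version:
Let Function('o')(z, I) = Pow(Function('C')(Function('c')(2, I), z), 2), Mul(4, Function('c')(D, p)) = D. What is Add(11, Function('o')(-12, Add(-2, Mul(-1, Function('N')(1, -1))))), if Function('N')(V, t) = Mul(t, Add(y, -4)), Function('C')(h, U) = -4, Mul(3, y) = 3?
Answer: 27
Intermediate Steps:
y = 1 (y = Mul(Rational(1, 3), 3) = 1)
Function('c')(D, p) = Mul(Rational(1, 4), D)
Function('N')(V, t) = Mul(-3, t) (Function('N')(V, t) = Mul(t, Add(1, -4)) = Mul(t, -3) = Mul(-3, t))
Function('o')(z, I) = 16 (Function('o')(z, I) = Pow(-4, 2) = 16)
Add(11, Function('o')(-12, Add(-2, Mul(-1, Function('N')(1, -1))))) = Add(11, 16) = 27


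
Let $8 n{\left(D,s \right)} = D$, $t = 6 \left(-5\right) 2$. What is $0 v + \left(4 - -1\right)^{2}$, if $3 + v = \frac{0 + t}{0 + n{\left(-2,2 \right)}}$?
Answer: $25$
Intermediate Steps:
$t = -60$ ($t = \left(-30\right) 2 = -60$)
$n{\left(D,s \right)} = \frac{D}{8}$
$v = 237$ ($v = -3 + \frac{0 - 60}{0 + \frac{1}{8} \left(-2\right)} = -3 - \frac{60}{0 - \frac{1}{4}} = -3 - \frac{60}{- \frac{1}{4}} = -3 - -240 = -3 + 240 = 237$)
$0 v + \left(4 - -1\right)^{2} = 0 \cdot 237 + \left(4 - -1\right)^{2} = 0 + \left(4 + 1\right)^{2} = 0 + 5^{2} = 0 + 25 = 25$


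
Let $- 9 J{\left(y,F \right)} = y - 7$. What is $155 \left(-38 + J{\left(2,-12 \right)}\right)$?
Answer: $- \frac{52235}{9} \approx -5803.9$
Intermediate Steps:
$J{\left(y,F \right)} = \frac{7}{9} - \frac{y}{9}$ ($J{\left(y,F \right)} = - \frac{y - 7}{9} = - \frac{-7 + y}{9} = \frac{7}{9} - \frac{y}{9}$)
$155 \left(-38 + J{\left(2,-12 \right)}\right) = 155 \left(-38 + \left(\frac{7}{9} - \frac{2}{9}\right)\right) = 155 \left(-38 + \frac{5}{9}\right) = 155 \left(- \frac{337}{9}\right) = - \frac{52235}{9}$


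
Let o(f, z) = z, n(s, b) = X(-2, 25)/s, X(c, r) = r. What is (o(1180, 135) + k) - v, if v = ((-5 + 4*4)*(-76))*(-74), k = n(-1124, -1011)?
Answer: -69383421/1124 ≈ -61729.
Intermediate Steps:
n(s, b) = 25/s
k = -25/1124 (k = 25/(-1124) = 25*(-1/1124) = -25/1124 ≈ -0.022242)
v = 61864 (v = ((-5 + 16)*(-76))*(-74) = (11*(-76))*(-74) = -836*(-74) = 61864)
(o(1180, 135) + k) - v = (135 - 25/1124) - 1*61864 = 151715/1124 - 61864 = -69383421/1124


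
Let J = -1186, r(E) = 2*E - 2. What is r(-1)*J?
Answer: 4744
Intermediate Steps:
r(E) = -2 + 2*E
r(-1)*J = (-2 + 2*(-1))*(-1186) = (-2 - 2)*(-1186) = -4*(-1186) = 4744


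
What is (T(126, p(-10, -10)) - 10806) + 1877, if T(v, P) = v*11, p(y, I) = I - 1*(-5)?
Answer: -7543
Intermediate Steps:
p(y, I) = 5 + I (p(y, I) = I + 5 = 5 + I)
T(v, P) = 11*v
(T(126, p(-10, -10)) - 10806) + 1877 = (11*126 - 10806) + 1877 = (1386 - 10806) + 1877 = -9420 + 1877 = -7543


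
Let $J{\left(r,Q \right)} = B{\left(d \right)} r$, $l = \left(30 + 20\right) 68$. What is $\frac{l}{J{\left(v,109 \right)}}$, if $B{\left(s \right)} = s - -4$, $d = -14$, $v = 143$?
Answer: $- \frac{340}{143} \approx -2.3776$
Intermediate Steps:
$l = 3400$ ($l = 50 \cdot 68 = 3400$)
$B{\left(s \right)} = 4 + s$ ($B{\left(s \right)} = s + 4 = 4 + s$)
$J{\left(r,Q \right)} = - 10 r$ ($J{\left(r,Q \right)} = \left(4 - 14\right) r = - 10 r$)
$\frac{l}{J{\left(v,109 \right)}} = \frac{3400}{\left(-10\right) 143} = \frac{3400}{-1430} = 3400 \left(- \frac{1}{1430}\right) = - \frac{340}{143}$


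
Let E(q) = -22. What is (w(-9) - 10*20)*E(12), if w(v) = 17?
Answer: 4026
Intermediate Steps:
(w(-9) - 10*20)*E(12) = (17 - 10*20)*(-22) = (17 - 200)*(-22) = -183*(-22) = 4026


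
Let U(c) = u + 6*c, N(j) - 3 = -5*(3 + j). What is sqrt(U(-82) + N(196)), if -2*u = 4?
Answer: I*sqrt(1486) ≈ 38.549*I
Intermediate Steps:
N(j) = -12 - 5*j (N(j) = 3 - 5*(3 + j) = 3 + (-15 - 5*j) = -12 - 5*j)
u = -2 (u = -1/2*4 = -2)
U(c) = -2 + 6*c
sqrt(U(-82) + N(196)) = sqrt((-2 + 6*(-82)) + (-12 - 5*196)) = sqrt((-2 - 492) + (-12 - 980)) = sqrt(-494 - 992) = sqrt(-1486) = I*sqrt(1486)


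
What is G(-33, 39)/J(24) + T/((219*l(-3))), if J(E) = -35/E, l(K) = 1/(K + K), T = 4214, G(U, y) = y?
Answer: -363308/2555 ≈ -142.19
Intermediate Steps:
l(K) = 1/(2*K)
G(-33, 39)/J(24) + T/((219*l(-3))) = 39/((-35/24)) + 4214/((219*((½)/(-3)))) = 39/((-35*1/24)) + 4214/((219*((½)*(-⅓)))) = 39/(-35/24) + 4214/((219*(-⅙))) = 39*(-24/35) + 4214/(-73/2) = -936/35 + 4214*(-2/73) = -936/35 - 8428/73 = -363308/2555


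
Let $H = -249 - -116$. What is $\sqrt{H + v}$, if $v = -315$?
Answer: $8 i \sqrt{7} \approx 21.166 i$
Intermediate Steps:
$H = -133$ ($H = -249 + 116 = -133$)
$\sqrt{H + v} = \sqrt{-133 - 315} = \sqrt{-448} = 8 i \sqrt{7}$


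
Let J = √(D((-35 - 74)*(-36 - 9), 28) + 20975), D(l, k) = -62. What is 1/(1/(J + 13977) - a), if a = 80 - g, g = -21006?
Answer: -4118846784999/86850003013769893 + √20913/86850003013769893 ≈ -4.7425e-5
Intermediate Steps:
J = √20913 (J = √(-62 + 20975) = √20913 ≈ 144.61)
a = 21086 (a = 80 - 1*(-21006) = 80 + 21006 = 21086)
1/(1/(J + 13977) - a) = 1/(1/(√20913 + 13977) - 1*21086) = 1/(1/(13977 + √20913) - 21086) = 1/(-21086 + 1/(13977 + √20913))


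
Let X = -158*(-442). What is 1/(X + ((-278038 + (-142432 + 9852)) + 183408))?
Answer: -1/157374 ≈ -6.3543e-6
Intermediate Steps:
X = 69836
1/(X + ((-278038 + (-142432 + 9852)) + 183408)) = 1/(69836 + ((-278038 + (-142432 + 9852)) + 183408)) = 1/(69836 + ((-278038 - 132580) + 183408)) = 1/(69836 + (-410618 + 183408)) = 1/(69836 - 227210) = 1/(-157374) = -1/157374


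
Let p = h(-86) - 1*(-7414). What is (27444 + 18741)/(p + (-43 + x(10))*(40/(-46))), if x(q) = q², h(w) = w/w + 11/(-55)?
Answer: 1770425/282334 ≈ 6.2707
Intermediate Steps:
h(w) = ⅘ (h(w) = 1 + 11*(-1/55) = 1 - ⅕ = ⅘)
p = 37074/5 (p = ⅘ - 1*(-7414) = ⅘ + 7414 = 37074/5 ≈ 7414.8)
(27444 + 18741)/(p + (-43 + x(10))*(40/(-46))) = (27444 + 18741)/(37074/5 + (-43 + 10²)*(40/(-46))) = 46185/(37074/5 + (-43 + 100)*(40*(-1/46))) = 46185/(37074/5 + 57*(-20/23)) = 46185/(37074/5 - 1140/23) = 46185/(847002/115) = 46185*(115/847002) = 1770425/282334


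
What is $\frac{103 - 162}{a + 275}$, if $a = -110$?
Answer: $- \frac{59}{165} \approx -0.35758$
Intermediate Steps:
$\frac{103 - 162}{a + 275} = \frac{103 - 162}{-110 + 275} = - \frac{59}{165}$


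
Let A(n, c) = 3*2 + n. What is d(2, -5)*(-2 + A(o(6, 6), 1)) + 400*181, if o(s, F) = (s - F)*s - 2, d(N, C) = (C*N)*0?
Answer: 72400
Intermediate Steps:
d(N, C) = 0
o(s, F) = -2 + s*(s - F) (o(s, F) = s*(s - F) - 2 = -2 + s*(s - F))
A(n, c) = 6 + n
d(2, -5)*(-2 + A(o(6, 6), 1)) + 400*181 = 0*(-2 + (6 + (-2 + 6² - 1*6*6))) + 400*181 = 0*(-2 + (6 + (-2 + 36 - 36))) + 72400 = 0*(-2 + (6 - 2)) + 72400 = 0*(-2 + 4) + 72400 = 0*2 + 72400 = 0 + 72400 = 72400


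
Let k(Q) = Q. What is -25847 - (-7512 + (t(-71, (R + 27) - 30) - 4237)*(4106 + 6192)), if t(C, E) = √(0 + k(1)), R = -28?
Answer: 43603993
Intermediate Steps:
t(C, E) = 1 (t(C, E) = √(0 + 1) = √1 = 1)
-25847 - (-7512 + (t(-71, (R + 27) - 30) - 4237)*(4106 + 6192)) = -25847 - (-7512 + (1 - 4237)*(4106 + 6192)) = -25847 - (-7512 - 4236*10298) = -25847 - (-7512 - 43622328) = -25847 - 1*(-43629840) = -25847 + 43629840 = 43603993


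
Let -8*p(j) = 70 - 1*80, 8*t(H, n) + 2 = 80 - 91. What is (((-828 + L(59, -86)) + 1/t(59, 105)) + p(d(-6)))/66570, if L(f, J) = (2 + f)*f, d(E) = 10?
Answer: 28825/692328 ≈ 0.041635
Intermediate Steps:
t(H, n) = -13/8 (t(H, n) = -1/4 + (80 - 91)/8 = -1/4 + (1/8)*(-11) = -1/4 - 11/8 = -13/8)
L(f, J) = f*(2 + f)
p(j) = 5/4 (p(j) = -(70 - 1*80)/8 = -(70 - 80)/8 = -1/8*(-10) = 5/4)
(((-828 + L(59, -86)) + 1/t(59, 105)) + p(d(-6)))/66570 = (((-828 + 59*(2 + 59)) + 1/(-13/8)) + 5/4)/66570 = (((-828 + 59*61) - 8/13) + 5/4)*(1/66570) = (((-828 + 3599) - 8/13) + 5/4)*(1/66570) = ((2771 - 8/13) + 5/4)*(1/66570) = (36015/13 + 5/4)*(1/66570) = (144125/52)*(1/66570) = 28825/692328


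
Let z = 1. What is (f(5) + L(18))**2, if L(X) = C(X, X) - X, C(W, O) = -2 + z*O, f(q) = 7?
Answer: 25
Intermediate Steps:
C(W, O) = -2 + O (C(W, O) = -2 + 1*O = -2 + O)
L(X) = -2 (L(X) = (-2 + X) - X = -2)
(f(5) + L(18))**2 = (7 - 2)**2 = 5**2 = 25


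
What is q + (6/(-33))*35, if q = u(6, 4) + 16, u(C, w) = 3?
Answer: 139/11 ≈ 12.636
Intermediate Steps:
q = 19 (q = 3 + 16 = 19)
q + (6/(-33))*35 = 19 + (6/(-33))*35 = 19 + (6*(-1/33))*35 = 19 - 2/11*35 = 19 - 70/11 = 139/11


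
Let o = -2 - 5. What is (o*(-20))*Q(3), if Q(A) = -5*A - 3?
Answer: -2520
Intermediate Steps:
Q(A) = -3 - 5*A
o = -7
(o*(-20))*Q(3) = (-7*(-20))*(-3 - 5*3) = 140*(-3 - 15) = 140*(-18) = -2520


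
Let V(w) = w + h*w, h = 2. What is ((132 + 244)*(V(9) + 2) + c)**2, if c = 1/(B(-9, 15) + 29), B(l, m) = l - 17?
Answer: 1070140369/9 ≈ 1.1890e+8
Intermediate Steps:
V(w) = 3*w (V(w) = w + 2*w = 3*w)
B(l, m) = -17 + l
c = 1/3 (c = 1/((-17 - 9) + 29) = 1/(-26 + 29) = 1/3 ≈ 0.33333)
((132 + 244)*(V(9) + 2) + c)**2 = ((132 + 244)*(3*9 + 2) + 1/3)**2 = (376*(27 + 2) + 1/3)**2 = (376*29 + 1/3)**2 = (10904 + 1/3)**2 = (32713/3)**2 = 1070140369/9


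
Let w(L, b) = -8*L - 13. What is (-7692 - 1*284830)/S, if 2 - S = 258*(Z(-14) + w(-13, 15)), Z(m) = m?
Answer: 146261/9932 ≈ 14.726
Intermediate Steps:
w(L, b) = -13 - 8*L
S = -19864 (S = 2 - 258*(-14 + (-13 - 8*(-13))) = 2 - 258*(-14 + (-13 + 104)) = 2 - 258*(-14 + 91) = 2 - 258*77 = 2 - 1*19866 = 2 - 19866 = -19864)
(-7692 - 1*284830)/S = (-7692 - 1*284830)/(-19864) = (-7692 - 284830)*(-1/19864) = -292522*(-1/19864) = 146261/9932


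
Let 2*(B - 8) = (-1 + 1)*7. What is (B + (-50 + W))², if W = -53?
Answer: 9025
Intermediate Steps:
B = 8 (B = 8 + ((-1 + 1)*7)/2 = 8 + (0*7)/2 = 8 + (½)*0 = 8 + 0 = 8)
(B + (-50 + W))² = (8 + (-50 - 53))² = (8 - 103)² = (-95)² = 9025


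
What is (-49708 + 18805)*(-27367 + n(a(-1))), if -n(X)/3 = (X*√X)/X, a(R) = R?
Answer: 845722401 + 92709*I ≈ 8.4572e+8 + 92709.0*I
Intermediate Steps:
n(X) = -3*√X (n(X) = -3*X*√X/X = -3*X^(3/2)/X = -3*√X)
(-49708 + 18805)*(-27367 + n(a(-1))) = (-49708 + 18805)*(-27367 - 3*I) = -30903*(-27367 - 3*I) = 845722401 + 92709*I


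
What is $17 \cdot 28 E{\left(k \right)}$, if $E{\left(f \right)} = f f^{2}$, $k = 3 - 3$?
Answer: $0$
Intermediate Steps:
$k = 0$
$E{\left(f \right)} = f^{3}$
$17 \cdot 28 E{\left(k \right)} = 17 \cdot 28 \cdot 0^{3} = 476 \cdot 0 = 0$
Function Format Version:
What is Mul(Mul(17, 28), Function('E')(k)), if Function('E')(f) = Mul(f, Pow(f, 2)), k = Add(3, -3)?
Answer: 0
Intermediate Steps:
k = 0
Function('E')(f) = Pow(f, 3)
Mul(Mul(17, 28), Function('E')(k)) = Mul(Mul(17, 28), Pow(0, 3)) = Mul(476, 0) = 0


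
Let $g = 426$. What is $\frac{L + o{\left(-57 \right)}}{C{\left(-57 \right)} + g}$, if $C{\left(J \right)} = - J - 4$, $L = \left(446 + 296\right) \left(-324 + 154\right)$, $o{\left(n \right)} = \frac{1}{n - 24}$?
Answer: $- \frac{10217341}{38799} \approx -263.34$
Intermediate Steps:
$o{\left(n \right)} = \frac{1}{-24 + n}$
$L = -126140$ ($L = 742 \left(-170\right) = -126140$)
$C{\left(J \right)} = -4 - J$
$\frac{L + o{\left(-57 \right)}}{C{\left(-57 \right)} + g} = \frac{-126140 + \frac{1}{-24 - 57}}{\left(-4 - -57\right) + 426} = \frac{-126140 + \frac{1}{-81}}{\left(-4 + 57\right) + 426} = \frac{-126140 - \frac{1}{81}}{53 + 426} = - \frac{10217341}{81 \cdot 479} = \left(- \frac{10217341}{81}\right) \frac{1}{479} = - \frac{10217341}{38799}$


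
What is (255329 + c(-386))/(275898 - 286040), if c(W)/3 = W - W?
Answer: -255329/10142 ≈ -25.175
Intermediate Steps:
c(W) = 0 (c(W) = 3*(W - W) = 3*0 = 0)
(255329 + c(-386))/(275898 - 286040) = (255329 + 0)/(275898 - 286040) = 255329/(-10142) = 255329*(-1/10142) = -255329/10142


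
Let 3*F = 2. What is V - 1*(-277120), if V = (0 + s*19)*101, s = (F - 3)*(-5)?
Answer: 898525/3 ≈ 2.9951e+5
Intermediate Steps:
F = 2/3 (F = (1/3)*2 = 2/3 ≈ 0.66667)
s = 35/3 (s = (2/3 - 3)*(-5) = -7/3*(-5) = 35/3 ≈ 11.667)
V = 67165/3 (V = (0 + (35/3)*19)*101 = (0 + 665/3)*101 = (665/3)*101 = 67165/3 ≈ 22388.)
V - 1*(-277120) = 67165/3 - 1*(-277120) = 67165/3 + 277120 = 898525/3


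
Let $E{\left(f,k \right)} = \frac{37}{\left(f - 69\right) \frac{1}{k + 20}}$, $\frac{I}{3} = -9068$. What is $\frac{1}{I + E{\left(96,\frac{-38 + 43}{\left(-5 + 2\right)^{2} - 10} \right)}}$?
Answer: $- \frac{9}{244651} \approx -3.6787 \cdot 10^{-5}$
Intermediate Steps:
$I = -27204$ ($I = 3 \left(-9068\right) = -27204$)
$E{\left(f,k \right)} = \frac{37 \left(20 + k\right)}{-69 + f}$ ($E{\left(f,k \right)} = \frac{37}{\left(-69 + f\right) \frac{1}{20 + k}} = \frac{37}{\frac{1}{20 + k} \left(-69 + f\right)} = 37 \frac{20 + k}{-69 + f} = \frac{37 \left(20 + k\right)}{-69 + f}$)
$\frac{1}{I + E{\left(96,\frac{-38 + 43}{\left(-5 + 2\right)^{2} - 10} \right)}} = \frac{1}{-27204 + \frac{37 \left(20 + \frac{-38 + 43}{\left(-5 + 2\right)^{2} - 10}\right)}{-69 + 96}} = \frac{1}{-27204 + \frac{37 \left(20 + \frac{5}{\left(-3\right)^{2} - 10}\right)}{27}} = \frac{1}{-27204 + 37 \cdot \frac{1}{27} \left(20 + \frac{5}{9 - 10}\right)} = \frac{1}{-27204 + 37 \cdot \frac{1}{27} \left(20 + \frac{5}{-1}\right)} = \frac{1}{-27204 + 37 \cdot \frac{1}{27} \left(20 + 5 \left(-1\right)\right)} = \frac{1}{-27204 + 37 \cdot \frac{1}{27} \left(20 - 5\right)} = \frac{1}{-27204 + 37 \cdot \frac{1}{27} \cdot 15} = \frac{1}{-27204 + \frac{185}{9}} = \frac{1}{- \frac{244651}{9}} = - \frac{9}{244651}$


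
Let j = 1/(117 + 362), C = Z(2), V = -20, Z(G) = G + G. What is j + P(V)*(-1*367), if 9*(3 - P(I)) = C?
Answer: -4043230/4311 ≈ -937.89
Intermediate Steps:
Z(G) = 2*G
C = 4 (C = 2*2 = 4)
P(I) = 23/9 (P(I) = 3 - ⅑*4 = 3 - 4/9 = 23/9)
j = 1/479 ≈ 0.0020877
j + P(V)*(-1*367) = 1/479 + 23*(-1*367)/9 = 1/479 + (23/9)*(-367) = 1/479 - 8441/9 = -4043230/4311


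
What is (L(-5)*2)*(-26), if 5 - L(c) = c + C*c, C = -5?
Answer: 780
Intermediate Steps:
L(c) = 5 + 4*c (L(c) = 5 - (c - 5*c) = 5 - (-4)*c = 5 + 4*c)
(L(-5)*2)*(-26) = ((5 + 4*(-5))*2)*(-26) = ((5 - 20)*2)*(-26) = -15*2*(-26) = -30*(-26) = 780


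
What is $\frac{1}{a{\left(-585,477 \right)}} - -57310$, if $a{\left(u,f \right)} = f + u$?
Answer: $\frac{6189479}{108} \approx 57310.0$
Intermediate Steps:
$\frac{1}{a{\left(-585,477 \right)}} - -57310 = \frac{1}{477 - 585} - -57310 = \frac{1}{-108} + 57310 = - \frac{1}{108} + 57310 = \frac{6189479}{108}$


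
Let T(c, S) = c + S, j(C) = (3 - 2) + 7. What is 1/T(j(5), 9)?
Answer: 1/17 ≈ 0.058824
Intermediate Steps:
j(C) = 8 (j(C) = 1 + 7 = 8)
T(c, S) = S + c
1/T(j(5), 9) = 1/(9 + 8) = 1/17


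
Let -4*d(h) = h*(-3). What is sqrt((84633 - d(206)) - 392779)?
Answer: I*sqrt(1233202)/2 ≈ 555.25*I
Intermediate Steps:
d(h) = 3*h/4 (d(h) = -h*(-3)/4 = -(-3)*h/4 = 3*h/4)
sqrt((84633 - d(206)) - 392779) = sqrt((84633 - 3*206/4) - 392779) = sqrt((84633 - 1*309/2) - 392779) = sqrt((84633 - 309/2) - 392779) = sqrt(168957/2 - 392779) = sqrt(-616601/2) = I*sqrt(1233202)/2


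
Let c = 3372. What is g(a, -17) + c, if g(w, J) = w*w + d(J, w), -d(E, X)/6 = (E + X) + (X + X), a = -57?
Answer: 7749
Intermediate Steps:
d(E, X) = -18*X - 6*E (d(E, X) = -6*((E + X) + (X + X)) = -6*((E + X) + 2*X) = -6*(E + 3*X) = -18*X - 6*E)
g(w, J) = w² - 18*w - 6*J (g(w, J) = w*w + (-18*w - 6*J) = w² + (-18*w - 6*J) = w² - 18*w - 6*J)
g(a, -17) + c = ((-57)² - 18*(-57) - 6*(-17)) + 3372 = (3249 + 1026 + 102) + 3372 = 4377 + 3372 = 7749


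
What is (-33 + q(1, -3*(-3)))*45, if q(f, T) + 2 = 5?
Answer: -1350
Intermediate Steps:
q(f, T) = 3 (q(f, T) = -2 + 5 = 3)
(-33 + q(1, -3*(-3)))*45 = (-33 + 3)*45 = -30*45 = -1350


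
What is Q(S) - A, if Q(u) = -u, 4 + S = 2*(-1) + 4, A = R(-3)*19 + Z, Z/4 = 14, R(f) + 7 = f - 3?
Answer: 193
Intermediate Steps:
R(f) = -10 + f (R(f) = -7 + (f - 3) = -7 + (-3 + f) = -10 + f)
Z = 56 (Z = 4*14 = 56)
A = -191 (A = (-10 - 3)*19 + 56 = -13*19 + 56 = -247 + 56 = -191)
S = -2 (S = -4 + (2*(-1) + 4) = -4 + (-2 + 4) = -4 + 2 = -2)
Q(S) - A = -1*(-2) - 1*(-191) = 2 + 191 = 193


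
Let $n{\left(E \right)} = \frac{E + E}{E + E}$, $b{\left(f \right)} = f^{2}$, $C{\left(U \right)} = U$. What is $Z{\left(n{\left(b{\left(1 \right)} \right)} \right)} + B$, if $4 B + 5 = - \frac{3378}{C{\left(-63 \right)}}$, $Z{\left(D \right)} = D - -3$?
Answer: $\frac{1357}{84} \approx 16.155$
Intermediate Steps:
$n{\left(E \right)} = 1$ ($n{\left(E \right)} = \frac{2 E}{2 E} = 2 E \frac{1}{2 E} = 1$)
$Z{\left(D \right)} = 3 + D$ ($Z{\left(D \right)} = D + 3 = 3 + D$)
$B = \frac{1021}{84}$ ($B = - \frac{5}{4} + \frac{\left(-3378\right) \frac{1}{-63}}{4} = - \frac{5}{4} + \frac{\left(-3378\right) \left(- \frac{1}{63}\right)}{4} = - \frac{5}{4} + \frac{1}{4} \cdot \frac{1126}{21} = - \frac{5}{4} + \frac{563}{42} = \frac{1021}{84} \approx 12.155$)
$Z{\left(n{\left(b{\left(1 \right)} \right)} \right)} + B = \left(3 + 1\right) + \frac{1021}{84} = 4 + \frac{1021}{84} = \frac{1357}{84}$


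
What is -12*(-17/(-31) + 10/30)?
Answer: -328/31 ≈ -10.581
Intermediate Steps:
-12*(-17/(-31) + 10/30) = -12*(-17*(-1/31) + 10*(1/30)) = -12*(17/31 + ⅓) = -12*82/93 = -328/31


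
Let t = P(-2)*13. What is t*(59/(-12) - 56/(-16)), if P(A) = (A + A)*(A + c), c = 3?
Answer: 221/3 ≈ 73.667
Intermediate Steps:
P(A) = 2*A*(3 + A) (P(A) = (A + A)*(A + 3) = (2*A)*(3 + A) = 2*A*(3 + A))
t = -52 (t = (2*(-2)*(3 - 2))*13 = (2*(-2)*1)*13 = -4*13 = -52)
t*(59/(-12) - 56/(-16)) = -52*(59/(-12) - 56/(-16)) = -52*(59*(-1/12) - 56*(-1/16)) = -52*(-59/12 + 7/2) = -52*(-17/12) = 221/3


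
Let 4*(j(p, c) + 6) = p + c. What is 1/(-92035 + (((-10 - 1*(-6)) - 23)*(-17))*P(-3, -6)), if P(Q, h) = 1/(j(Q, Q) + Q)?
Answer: -7/644551 ≈ -1.0860e-5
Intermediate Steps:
j(p, c) = -6 + c/4 + p/4 (j(p, c) = -6 + (p + c)/4 = -6 + (c + p)/4 = -6 + (c/4 + p/4) = -6 + c/4 + p/4)
P(Q, h) = 1/(-6 + 3*Q/2) (P(Q, h) = 1/((-6 + Q/4 + Q/4) + Q) = 1/((-6 + Q/2) + Q) = 1/(-6 + 3*Q/2))
1/(-92035 + (((-10 - 1*(-6)) - 23)*(-17))*P(-3, -6)) = 1/(-92035 + (((-10 - 1*(-6)) - 23)*(-17))*(2/(3*(-4 - 3)))) = 1/(-92035 + (((-10 + 6) - 23)*(-17))*((⅔)/(-7))) = 1/(-92035 + ((-4 - 23)*(-17))*((⅔)*(-⅐))) = 1/(-92035 - 27*(-17)*(-2/21)) = 1/(-92035 + 459*(-2/21)) = 1/(-92035 - 306/7) = 1/(-644551/7) = -7/644551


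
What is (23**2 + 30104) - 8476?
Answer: 22157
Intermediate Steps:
(23**2 + 30104) - 8476 = (529 + 30104) - 8476 = 30633 - 8476 = 22157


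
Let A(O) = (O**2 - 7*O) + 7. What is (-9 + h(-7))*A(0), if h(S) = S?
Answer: -112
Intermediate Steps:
A(O) = 7 + O**2 - 7*O
(-9 + h(-7))*A(0) = (-9 - 7)*(7 + 0**2 - 7*0) = -16*(7 + 0 + 0) = -16*7 = -112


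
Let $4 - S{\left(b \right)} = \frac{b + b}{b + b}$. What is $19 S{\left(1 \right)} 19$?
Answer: $1083$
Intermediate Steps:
$S{\left(b \right)} = 3$ ($S{\left(b \right)} = 4 - \frac{b + b}{b + b} = 4 - \frac{2 b}{2 b} = 4 - 2 b \frac{1}{2 b} = 4 - 1 = 3$)
$19 S{\left(1 \right)} 19 = 19 \cdot 3 \cdot 19 = 57 \cdot 19 = 1083$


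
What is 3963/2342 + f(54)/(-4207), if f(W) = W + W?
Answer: 16419405/9852794 ≈ 1.6665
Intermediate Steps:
f(W) = 2*W
3963/2342 + f(54)/(-4207) = 3963/2342 + (2*54)/(-4207) = 3963*(1/2342) + 108*(-1/4207) = 3963/2342 - 108/4207 = 16419405/9852794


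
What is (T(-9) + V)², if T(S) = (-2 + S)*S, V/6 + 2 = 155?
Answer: 1034289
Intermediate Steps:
V = 918 (V = -12 + 6*155 = -12 + 930 = 918)
T(S) = S*(-2 + S)
(T(-9) + V)² = (-9*(-2 - 9) + 918)² = (-9*(-11) + 918)² = (99 + 918)² = 1017² = 1034289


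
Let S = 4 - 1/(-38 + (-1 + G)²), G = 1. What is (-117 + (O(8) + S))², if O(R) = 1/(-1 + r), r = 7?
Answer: 41344900/3249 ≈ 12725.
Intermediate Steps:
O(R) = ⅙ (O(R) = 1/(-1 + 7) = 1/6 = ⅙)
S = 153/38 (S = 4 - 1/(-38 + (-1 + 1)²) = 4 - 1/(-38 + 0²) = 4 - 1/(-38 + 0) = 4 - 1/(-38) = 4 - 1*(-1/38) = 4 + 1/38 = 153/38 ≈ 4.0263)
(-117 + (O(8) + S))² = (-117 + (⅙ + 153/38))² = (-117 + 239/57)² = (-6430/57)² = 41344900/3249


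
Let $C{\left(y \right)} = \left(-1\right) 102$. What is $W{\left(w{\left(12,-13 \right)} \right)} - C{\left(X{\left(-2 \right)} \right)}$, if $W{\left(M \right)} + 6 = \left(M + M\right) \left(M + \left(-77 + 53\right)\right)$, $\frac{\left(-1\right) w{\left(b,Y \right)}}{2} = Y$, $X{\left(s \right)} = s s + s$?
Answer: $200$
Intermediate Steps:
$X{\left(s \right)} = s + s^{2}$ ($X{\left(s \right)} = s^{2} + s = s + s^{2}$)
$w{\left(b,Y \right)} = - 2 Y$
$W{\left(M \right)} = -6 + 2 M \left(-24 + M\right)$ ($W{\left(M \right)} = -6 + \left(M + M\right) \left(M + \left(-77 + 53\right)\right) = -6 + 2 M \left(M - 24\right) = -6 + 2 M \left(-24 + M\right)$)
$C{\left(y \right)} = -102$
$W{\left(w{\left(12,-13 \right)} \right)} - C{\left(X{\left(-2 \right)} \right)} = \left(-6 - 48 \left(\left(-2\right) \left(-13\right)\right) + 2 \left(\left(-2\right) \left(-13\right)\right)^{2}\right) - -102 = \left(-6 - 1248 + 2 \cdot 26^{2}\right) + 102 = \left(-6 - 1248 + 2 \cdot 676\right) + 102 = \left(-6 - 1248 + 1352\right) + 102 = 98 + 102 = 200$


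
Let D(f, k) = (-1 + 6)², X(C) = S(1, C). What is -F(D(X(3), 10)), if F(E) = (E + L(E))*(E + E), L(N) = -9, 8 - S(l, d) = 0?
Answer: -800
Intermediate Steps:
S(l, d) = 8 (S(l, d) = 8 - 1*0 = 8 + 0 = 8)
X(C) = 8
D(f, k) = 25 (D(f, k) = 5² = 25)
F(E) = 2*E*(-9 + E) (F(E) = (E - 9)*(E + E) = (-9 + E)*(2*E) = 2*E*(-9 + E))
-F(D(X(3), 10)) = -2*25*(-9 + 25) = -2*25*16 = -1*800 = -800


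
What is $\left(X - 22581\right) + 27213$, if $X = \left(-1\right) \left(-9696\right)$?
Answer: $14328$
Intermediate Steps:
$X = 9696$
$\left(X - 22581\right) + 27213 = \left(9696 - 22581\right) + 27213 = -12885 + 27213 = 14328$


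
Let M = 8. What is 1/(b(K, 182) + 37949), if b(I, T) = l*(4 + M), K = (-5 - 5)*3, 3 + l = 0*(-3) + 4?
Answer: 1/37961 ≈ 2.6343e-5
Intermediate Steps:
l = 1 (l = -3 + (0*(-3) + 4) = -3 + (0 + 4) = -3 + 4 = 1)
K = -30 (K = -10*3 = -30)
b(I, T) = 12 (b(I, T) = 1*(4 + 8) = 1*12 = 12)
1/(b(K, 182) + 37949) = 1/(12 + 37949) = 1/37961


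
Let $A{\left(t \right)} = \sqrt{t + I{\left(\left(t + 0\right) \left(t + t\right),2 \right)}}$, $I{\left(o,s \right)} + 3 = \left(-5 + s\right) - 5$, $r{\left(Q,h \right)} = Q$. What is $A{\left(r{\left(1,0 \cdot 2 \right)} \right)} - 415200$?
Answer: $-415200 + i \sqrt{10} \approx -4.152 \cdot 10^{5} + 3.1623 i$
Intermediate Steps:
$I{\left(o,s \right)} = -13 + s$ ($I{\left(o,s \right)} = -3 + \left(\left(-5 + s\right) - 5\right) = -3 + \left(-10 + s\right) = -13 + s$)
$A{\left(t \right)} = \sqrt{-11 + t}$ ($A{\left(t \right)} = \sqrt{t + \left(-13 + 2\right)} = \sqrt{t - 11} = \sqrt{-11 + t}$)
$A{\left(r{\left(1,0 \cdot 2 \right)} \right)} - 415200 = \sqrt{-11 + 1} - 415200 = \sqrt{-10} - 415200 = i \sqrt{10} - 415200 = -415200 + i \sqrt{10}$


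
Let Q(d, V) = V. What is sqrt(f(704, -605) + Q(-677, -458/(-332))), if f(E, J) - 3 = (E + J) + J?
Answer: I*sqrt(13822654)/166 ≈ 22.397*I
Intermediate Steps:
f(E, J) = 3 + E + 2*J (f(E, J) = 3 + ((E + J) + J) = 3 + (E + 2*J) = 3 + E + 2*J)
sqrt(f(704, -605) + Q(-677, -458/(-332))) = sqrt((3 + 704 + 2*(-605)) - 458/(-332)) = sqrt((3 + 704 - 1210) - 458*(-1/332)) = sqrt(-503 + 229/166) = sqrt(-83269/166) = I*sqrt(13822654)/166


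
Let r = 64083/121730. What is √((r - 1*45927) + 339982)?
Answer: √4357371514033090/121730 ≈ 542.27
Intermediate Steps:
r = 64083/121730 (r = 64083*(1/121730) = 64083/121730 ≈ 0.52644)
√((r - 1*45927) + 339982) = √((64083/121730 - 1*45927) + 339982) = √((64083/121730 - 45927) + 339982) = √(-5590629627/121730 + 339982) = √(35795379233/121730) = √4357371514033090/121730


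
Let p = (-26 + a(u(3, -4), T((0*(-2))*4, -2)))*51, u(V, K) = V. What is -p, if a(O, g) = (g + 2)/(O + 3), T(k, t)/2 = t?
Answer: 1343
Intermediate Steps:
T(k, t) = 2*t
a(O, g) = (2 + g)/(3 + O)
p = -1343 (p = (-26 + (2 + 2*(-2))/(3 + 3))*51 = (-26 + (2 - 4)/6)*51 = (-26 + (1/6)*(-2))*51 = (-26 - 1/3)*51 = -79/3*51 = -1343)
-p = -1*(-1343) = 1343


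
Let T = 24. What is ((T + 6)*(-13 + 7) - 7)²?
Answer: 34969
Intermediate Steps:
((T + 6)*(-13 + 7) - 7)² = ((24 + 6)*(-13 + 7) - 7)² = (30*(-6) - 7)² = (-180 - 7)² = (-187)² = 34969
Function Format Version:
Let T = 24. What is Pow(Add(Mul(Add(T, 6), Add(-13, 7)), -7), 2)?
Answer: 34969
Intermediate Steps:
Pow(Add(Mul(Add(T, 6), Add(-13, 7)), -7), 2) = Pow(Add(Mul(Add(24, 6), Add(-13, 7)), -7), 2) = Pow(Add(Mul(30, -6), -7), 2) = Pow(Add(-180, -7), 2) = Pow(-187, 2) = 34969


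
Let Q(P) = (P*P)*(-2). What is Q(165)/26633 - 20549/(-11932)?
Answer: -102415883/317784956 ≈ -0.32228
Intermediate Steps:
Q(P) = -2*P**2 (Q(P) = P**2*(-2) = -2*P**2)
Q(165)/26633 - 20549/(-11932) = -2*165**2/26633 - 20549/(-11932) = -2*27225*(1/26633) - 20549*(-1/11932) = -54450*1/26633 + 20549/11932 = -54450/26633 + 20549/11932 = -102415883/317784956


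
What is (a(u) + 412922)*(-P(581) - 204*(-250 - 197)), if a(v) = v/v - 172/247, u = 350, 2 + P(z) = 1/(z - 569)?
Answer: 111607494760711/2964 ≈ 3.7654e+10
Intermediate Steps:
P(z) = -2 + 1/(-569 + z) (P(z) = -2 + 1/(z - 569) = -2 + 1/(-569 + z))
a(v) = 75/247 (a(v) = 1 - 172*1/247 = 1 - 172/247 = 75/247)
(a(u) + 412922)*(-P(581) - 204*(-250 - 197)) = (75/247 + 412922)*(-(1139 - 2*581)/(-569 + 581) - 204*(-250 - 197)) = 101991809*(-(1139 - 1162)/12 - 204*(-447))/247 = 101991809*(-(-23)/12 + 91188)/247 = 101991809*(-1*(-23/12) + 91188)/247 = 101991809*(23/12 + 91188)/247 = (101991809/247)*(1094279/12) = 111607494760711/2964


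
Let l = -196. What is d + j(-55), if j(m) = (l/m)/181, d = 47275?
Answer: 470622821/9955 ≈ 47275.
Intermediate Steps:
j(m) = -196/(181*m) (j(m) = -196/m/181 = -196/m*(1/181) = -196/(181*m))
d + j(-55) = 47275 - 196/181/(-55) = 47275 - 196/181*(-1/55) = 47275 + 196/9955 = 470622821/9955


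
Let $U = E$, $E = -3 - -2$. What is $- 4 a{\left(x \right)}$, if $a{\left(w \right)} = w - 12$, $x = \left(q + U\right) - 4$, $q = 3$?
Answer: $56$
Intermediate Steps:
$E = -1$ ($E = -3 + 2 = -1$)
$U = -1$
$x = -2$ ($x = \left(3 - 1\right) - 4 = 2 - 4 = -2$)
$a{\left(w \right)} = -12 + w$
$- 4 a{\left(x \right)} = - 4 \left(-12 - 2\right) = \left(-4\right) \left(-14\right) = 56$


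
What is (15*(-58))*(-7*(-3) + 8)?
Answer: -25230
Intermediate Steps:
(15*(-58))*(-7*(-3) + 8) = -870*(21 + 8) = -870*29 = -25230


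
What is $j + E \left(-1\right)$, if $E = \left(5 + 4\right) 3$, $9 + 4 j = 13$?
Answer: $-26$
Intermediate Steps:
$j = 1$ ($j = - \frac{9}{4} + \frac{1}{4} \cdot 13 = - \frac{9}{4} + \frac{13}{4} = 1$)
$E = 27$ ($E = 9 \cdot 3 = 27$)
$j + E \left(-1\right) = 1 + 27 \left(-1\right) = 1 - 27 = -26$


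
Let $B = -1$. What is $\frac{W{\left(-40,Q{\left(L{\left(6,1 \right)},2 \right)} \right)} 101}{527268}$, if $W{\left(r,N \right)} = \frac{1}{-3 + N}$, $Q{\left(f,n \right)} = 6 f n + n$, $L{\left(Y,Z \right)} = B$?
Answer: $- \frac{101}{6854484} \approx -1.4735 \cdot 10^{-5}$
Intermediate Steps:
$L{\left(Y,Z \right)} = -1$
$Q{\left(f,n \right)} = n + 6 f n$ ($Q{\left(f,n \right)} = 6 f n + n = n + 6 f n$)
$\frac{W{\left(-40,Q{\left(L{\left(6,1 \right)},2 \right)} \right)} 101}{527268} = \frac{\frac{1}{-3 + 2 \left(1 + 6 \left(-1\right)\right)} 101}{527268} = \frac{1}{-3 + 2 \left(1 - 6\right)} 101 \cdot \frac{1}{527268} = \frac{1}{-3 + 2 \left(-5\right)} 101 \cdot \frac{1}{527268} = \frac{1}{-3 - 10} \cdot 101 \cdot \frac{1}{527268} = \frac{1}{-13} \cdot 101 \cdot \frac{1}{527268} = \left(- \frac{1}{13}\right) 101 \cdot \frac{1}{527268} = \left(- \frac{101}{13}\right) \frac{1}{527268} = - \frac{101}{6854484}$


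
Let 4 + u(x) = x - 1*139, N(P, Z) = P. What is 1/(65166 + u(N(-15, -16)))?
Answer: 1/65008 ≈ 1.5383e-5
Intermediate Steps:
u(x) = -143 + x (u(x) = -4 + (x - 1*139) = -4 + (x - 139) = -4 + (-139 + x) = -143 + x)
1/(65166 + u(N(-15, -16))) = 1/(65166 + (-143 - 15)) = 1/(65166 - 158) = 1/65008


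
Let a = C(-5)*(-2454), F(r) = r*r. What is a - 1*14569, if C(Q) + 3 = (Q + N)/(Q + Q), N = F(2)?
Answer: -37262/5 ≈ -7452.4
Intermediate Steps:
F(r) = r²
N = 4 (N = 2² = 4)
C(Q) = -3 + (4 + Q)/(2*Q) (C(Q) = -3 + (Q + 4)/(Q + Q) = -3 + (4 + Q)/((2*Q)) = -3 + (4 + Q)*(1/(2*Q)) = -3 + (4 + Q)/(2*Q))
a = 35583/5 (a = (-5/2 + 2/(-5))*(-2454) = (-5/2 + 2*(-⅕))*(-2454) = (-5/2 - ⅖)*(-2454) = -29/10*(-2454) = 35583/5 ≈ 7116.6)
a - 1*14569 = 35583/5 - 1*14569 = 35583/5 - 14569 = -37262/5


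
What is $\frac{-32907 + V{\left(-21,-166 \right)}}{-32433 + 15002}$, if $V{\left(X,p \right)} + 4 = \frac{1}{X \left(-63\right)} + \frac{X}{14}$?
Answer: $\frac{87086473}{46122426} \approx 1.8882$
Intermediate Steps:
$V{\left(X,p \right)} = -4 - \frac{1}{63 X} + \frac{X}{14}$ ($V{\left(X,p \right)} = -4 + \left(\frac{1}{X \left(-63\right)} + \frac{X}{14}\right) = -4 + \left(\frac{1}{X} \left(- \frac{1}{63}\right) + X \frac{1}{14}\right) = -4 + \left(- \frac{1}{63 X} + \frac{X}{14}\right) = -4 - \frac{1}{63 X} + \frac{X}{14}$)
$\frac{-32907 + V{\left(-21,-166 \right)}}{-32433 + 15002} = \frac{-32907 - \left(\frac{11}{2} - \frac{1}{1323}\right)}{-32433 + 15002} = \frac{-32907 - \frac{14551}{2646}}{-17431} = \left(-32907 - \frac{14551}{2646}\right) \left(- \frac{1}{17431}\right) = \left(- \frac{87086473}{2646}\right) \left(- \frac{1}{17431}\right) = \frac{87086473}{46122426}$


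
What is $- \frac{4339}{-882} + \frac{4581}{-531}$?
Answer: $- \frac{192937}{52038} \approx -3.7076$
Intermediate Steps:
$- \frac{4339}{-882} + \frac{4581}{-531} = \left(-4339\right) \left(- \frac{1}{882}\right) + 4581 \left(- \frac{1}{531}\right) = \frac{4339}{882} - \frac{509}{59} = - \frac{192937}{52038}$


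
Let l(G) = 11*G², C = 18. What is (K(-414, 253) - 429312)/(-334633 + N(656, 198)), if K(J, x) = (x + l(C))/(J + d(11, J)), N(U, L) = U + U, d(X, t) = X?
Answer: 173016553/134328363 ≈ 1.2880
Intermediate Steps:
N(U, L) = 2*U
K(J, x) = (3564 + x)/(11 + J) (K(J, x) = (x + 11*18²)/(J + 11) = (x + 11*324)/(11 + J) = (x + 3564)/(11 + J) = (3564 + x)/(11 + J))
(K(-414, 253) - 429312)/(-334633 + N(656, 198)) = ((3564 + 253)/(11 - 414) - 429312)/(-334633 + 2*656) = (3817/(-403) - 429312)/(-334633 + 1312) = (-1/403*3817 - 429312)/(-333321) = (-3817/403 - 429312)*(-1/333321) = -173016553/403*(-1/333321) = 173016553/134328363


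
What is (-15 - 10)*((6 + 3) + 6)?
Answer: -375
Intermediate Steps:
(-15 - 10)*((6 + 3) + 6) = -25*(9 + 6) = -25*15 = -375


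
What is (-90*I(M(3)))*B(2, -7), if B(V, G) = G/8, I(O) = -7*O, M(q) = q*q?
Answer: -19845/4 ≈ -4961.3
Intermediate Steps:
M(q) = q²
B(V, G) = G/8 (B(V, G) = G*(⅛) = G/8)
(-90*I(M(3)))*B(2, -7) = (-(-630)*3²)*((⅛)*(-7)) = -(-630)*9*(-7/8) = -90*(-63)*(-7/8) = 5670*(-7/8) = -19845/4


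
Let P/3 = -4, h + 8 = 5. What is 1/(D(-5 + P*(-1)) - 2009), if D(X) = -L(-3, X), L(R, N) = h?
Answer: -1/2006 ≈ -0.00049850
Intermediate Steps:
h = -3 (h = -8 + 5 = -3)
P = -12 (P = 3*(-4) = -12)
L(R, N) = -3
D(X) = 3 (D(X) = -1*(-3) = 3)
1/(D(-5 + P*(-1)) - 2009) = 1/(3 - 2009) = 1/(-2006) = -1/2006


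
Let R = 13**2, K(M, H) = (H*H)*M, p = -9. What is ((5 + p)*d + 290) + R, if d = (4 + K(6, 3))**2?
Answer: -12997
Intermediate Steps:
K(M, H) = M*H**2 (K(M, H) = H**2*M = M*H**2)
R = 169
d = 3364 (d = (4 + 6*3**2)**2 = (4 + 6*9)**2 = (4 + 54)**2 = 58**2 = 3364)
((5 + p)*d + 290) + R = ((5 - 9)*3364 + 290) + 169 = (-4*3364 + 290) + 169 = (-13456 + 290) + 169 = -13166 + 169 = -12997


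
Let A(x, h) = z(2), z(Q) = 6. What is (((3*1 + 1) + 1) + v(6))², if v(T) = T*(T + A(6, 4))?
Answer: 5929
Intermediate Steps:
A(x, h) = 6
v(T) = T*(6 + T) (v(T) = T*(T + 6) = T*(6 + T))
(((3*1 + 1) + 1) + v(6))² = (((3*1 + 1) + 1) + 6*(6 + 6))² = (((3 + 1) + 1) + 6*12)² = ((4 + 1) + 72)² = (5 + 72)² = 77² = 5929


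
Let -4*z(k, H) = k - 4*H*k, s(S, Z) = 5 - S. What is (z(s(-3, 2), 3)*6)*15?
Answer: 1980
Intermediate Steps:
z(k, H) = -k/4 + H*k (z(k, H) = -(k - 4*H*k)/4 = -k/4 + H*k)
(z(s(-3, 2), 3)*6)*15 = (((5 - 1*(-3))*(-1/4 + 3))*6)*15 = (((5 + 3)*(11/4))*6)*15 = ((8*(11/4))*6)*15 = (22*6)*15 = 132*15 = 1980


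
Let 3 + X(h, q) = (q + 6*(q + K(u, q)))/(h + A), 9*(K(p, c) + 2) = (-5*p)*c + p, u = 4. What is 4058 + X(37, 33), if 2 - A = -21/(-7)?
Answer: 437285/108 ≈ 4048.9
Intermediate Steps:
A = -1 (A = 2 - (-21)/(-7) = 2 - (-21)*(-1)/7 = 2 - 1*3 = 2 - 3 = -1)
K(p, c) = -2 + p/9 - 5*c*p/9 (K(p, c) = -2 + ((-5*p)*c + p)/9 = -2 + (-5*c*p + p)/9 = -2 + (p - 5*c*p)/9 = -2 + (p/9 - 5*c*p/9) = -2 + p/9 - 5*c*p/9)
X(h, q) = -3 + (-28/3 - 19*q/3)/(-1 + h) (X(h, q) = -3 + (q + 6*(q + (-2 + (⅑)*4 - 5/9*q*4)))/(h - 1) = -3 + (q + 6*(q + (-2 + 4/9 - 20*q/9)))/(-1 + h) = -3 + (q + 6*(q + (-14/9 - 20*q/9)))/(-1 + h) = -3 + (q + 6*(-14/9 - 11*q/9))/(-1 + h) = -3 + (q + (-28/3 - 22*q/3))/(-1 + h) = -3 + (-28/3 - 19*q/3)/(-1 + h))
4058 + X(37, 33) = 4058 + (-19 - 19*33 - 9*37)/(3*(-1 + 37)) = 4058 + (⅓)*(-19 - 627 - 333)/36 = 4058 + (⅓)*(1/36)*(-979) = 4058 - 979/108 = 437285/108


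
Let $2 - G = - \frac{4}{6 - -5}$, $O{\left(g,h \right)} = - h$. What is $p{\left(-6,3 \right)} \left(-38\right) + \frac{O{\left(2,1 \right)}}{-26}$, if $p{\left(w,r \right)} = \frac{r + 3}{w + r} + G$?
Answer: $- \frac{3941}{286} \approx -13.78$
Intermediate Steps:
$G = \frac{26}{11}$ ($G = 2 - - \frac{4}{6 - -5} = 2 - - \frac{4}{6 + 5} = 2 - - \frac{4}{11} = 2 + \frac{4}{11} = \frac{26}{11} \approx 2.3636$)
$p{\left(w,r \right)} = \frac{26}{11} + \frac{3 + r}{r + w}$ ($p{\left(w,r \right)} = \frac{r + 3}{w + r} + \frac{26}{11} = \frac{3 + r}{r + w} + \frac{26}{11} = \frac{26}{11} + \frac{3 + r}{r + w}$)
$p{\left(-6,3 \right)} \left(-38\right) + \frac{O{\left(2,1 \right)}}{-26} = \frac{33 + 26 \left(-6\right) + 37 \cdot 3}{11 \left(3 - 6\right)} \left(-38\right) + \frac{\left(-1\right) 1}{-26} = \frac{33 - 156 + 111}{11 \left(-3\right)} \left(-38\right) - - \frac{1}{26} = \frac{1}{11} \left(- \frac{1}{3}\right) \left(-12\right) \left(-38\right) + \frac{1}{26} = \frac{4}{11} \left(-38\right) + \frac{1}{26} = - \frac{152}{11} + \frac{1}{26} = - \frac{3941}{286}$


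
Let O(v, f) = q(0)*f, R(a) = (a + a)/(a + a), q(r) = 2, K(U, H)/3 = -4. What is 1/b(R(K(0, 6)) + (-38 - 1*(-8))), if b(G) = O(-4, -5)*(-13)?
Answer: 1/130 ≈ 0.0076923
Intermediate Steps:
K(U, H) = -12 (K(U, H) = 3*(-4) = -12)
R(a) = 1 (R(a) = (2*a)/((2*a)) = (2*a)*(1/(2*a)) = 1)
O(v, f) = 2*f
b(G) = 130 (b(G) = (2*(-5))*(-13) = -10*(-13) = 130)
1/b(R(K(0, 6)) + (-38 - 1*(-8))) = 1/130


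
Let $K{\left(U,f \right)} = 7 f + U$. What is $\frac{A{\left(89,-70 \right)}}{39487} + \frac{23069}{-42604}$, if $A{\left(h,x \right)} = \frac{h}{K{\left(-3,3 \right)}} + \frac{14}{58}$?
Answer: $- \frac{237693917869}{439081382628} \approx -0.54134$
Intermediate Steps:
$K{\left(U,f \right)} = U + 7 f$
$A{\left(h,x \right)} = \frac{7}{29} + \frac{h}{18}$ ($A{\left(h,x \right)} = \frac{h}{-3 + 7 \cdot 3} + \frac{14}{58} = \frac{h}{-3 + 21} + 14 \cdot \frac{1}{58} = \frac{h}{18} + \frac{7}{29} = \frac{7}{29} + \frac{h}{18}$)
$\frac{A{\left(89,-70 \right)}}{39487} + \frac{23069}{-42604} = \frac{\frac{7}{29} + \frac{1}{18} \cdot 89}{39487} + \frac{23069}{-42604} = \left(\frac{7}{29} + \frac{89}{18}\right) \frac{1}{39487} + 23069 \left(- \frac{1}{42604}\right) = \frac{2707}{522} \cdot \frac{1}{39487} - \frac{23069}{42604} = \frac{2707}{20612214} - \frac{23069}{42604} = - \frac{237693917869}{439081382628}$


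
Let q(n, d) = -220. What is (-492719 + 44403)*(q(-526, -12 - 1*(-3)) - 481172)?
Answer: 215815735872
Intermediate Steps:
(-492719 + 44403)*(q(-526, -12 - 1*(-3)) - 481172) = (-492719 + 44403)*(-220 - 481172) = -448316*(-481392) = 215815735872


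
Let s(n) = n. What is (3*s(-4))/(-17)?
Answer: 12/17 ≈ 0.70588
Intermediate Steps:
(3*s(-4))/(-17) = (3*(-4))/(-17) = -12*(-1/17) = 12/17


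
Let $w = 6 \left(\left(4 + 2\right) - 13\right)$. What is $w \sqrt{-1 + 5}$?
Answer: $-84$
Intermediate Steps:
$w = -42$ ($w = 6 \left(6 - 13\right) = 6 \left(-7\right) = -42$)
$w \sqrt{-1 + 5} = - 42 \sqrt{-1 + 5} = - 42 \sqrt{4} = \left(-42\right) 2 = -84$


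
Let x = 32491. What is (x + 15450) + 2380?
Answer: 50321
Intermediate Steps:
(x + 15450) + 2380 = (32491 + 15450) + 2380 = 47941 + 2380 = 50321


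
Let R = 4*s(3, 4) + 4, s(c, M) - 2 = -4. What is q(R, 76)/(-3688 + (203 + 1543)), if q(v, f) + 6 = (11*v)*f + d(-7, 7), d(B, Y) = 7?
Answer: 3343/1942 ≈ 1.7214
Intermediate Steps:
s(c, M) = -2 (s(c, M) = 2 - 4 = -2)
R = -4 (R = 4*(-2) + 4 = -8 + 4 = -4)
q(v, f) = 1 + 11*f*v (q(v, f) = -6 + ((11*v)*f + 7) = -6 + (11*f*v + 7) = -6 + (7 + 11*f*v) = 1 + 11*f*v)
q(R, 76)/(-3688 + (203 + 1543)) = (1 + 11*76*(-4))/(-3688 + (203 + 1543)) = (1 - 3344)/(-3688 + 1746) = -3343/(-1942) = -3343*(-1/1942) = 3343/1942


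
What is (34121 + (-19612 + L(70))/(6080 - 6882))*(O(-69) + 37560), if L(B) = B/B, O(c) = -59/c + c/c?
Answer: 35487333668252/27669 ≈ 1.2826e+9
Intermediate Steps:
O(c) = 1 - 59/c (O(c) = -59/c + 1 = 1 - 59/c)
L(B) = 1
(34121 + (-19612 + L(70))/(6080 - 6882))*(O(-69) + 37560) = (34121 + (-19612 + 1)/(6080 - 6882))*((-59 - 69)/(-69) + 37560) = (34121 - 19611/(-802))*(-1/69*(-128) + 37560) = (34121 - 19611*(-1/802))*(128/69 + 37560) = (34121 + 19611/802)*(2591768/69) = (27384653/802)*(2591768/69) = 35487333668252/27669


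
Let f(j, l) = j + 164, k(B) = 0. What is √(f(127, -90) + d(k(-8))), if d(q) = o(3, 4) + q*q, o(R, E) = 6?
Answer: 3*√33 ≈ 17.234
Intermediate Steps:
d(q) = 6 + q² (d(q) = 6 + q*q = 6 + q²)
f(j, l) = 164 + j
√(f(127, -90) + d(k(-8))) = √((164 + 127) + (6 + 0²)) = √(291 + (6 + 0)) = √(291 + 6) = √297 = 3*√33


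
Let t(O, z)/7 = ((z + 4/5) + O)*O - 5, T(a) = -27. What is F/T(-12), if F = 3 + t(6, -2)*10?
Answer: -1669/27 ≈ -61.815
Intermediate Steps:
t(O, z) = -35 + 7*O*(4/5 + O + z) (t(O, z) = 7*(((z + 4/5) + O)*O - 5) = 7*(((4/5 + z) + O)*O - 5) = 7*((4/5 + O + z)*O - 5) = 7*(O*(4/5 + O + z) - 5) = 7*(-5 + O*(4/5 + O + z)) = -35 + 7*O*(4/5 + O + z))
F = 1669 (F = 3 + (-35 + 7*6**2 + (28/5)*6 + 7*6*(-2))*10 = 3 + (-35 + 7*36 + 168/5 - 84)*10 = 3 + (-35 + 252 + 168/5 - 84)*10 = 3 + (833/5)*10 = 3 + 1666 = 1669)
F/T(-12) = 1669/(-27) = 1669*(-1/27) = -1669/27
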